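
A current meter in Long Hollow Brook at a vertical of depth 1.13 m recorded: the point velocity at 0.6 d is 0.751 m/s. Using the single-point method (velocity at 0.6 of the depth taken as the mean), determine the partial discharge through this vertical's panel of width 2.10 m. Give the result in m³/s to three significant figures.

1.78 m³/s

v̄ = v₀.₆ = 0.751 m/s
q = v̄ × d × w = 0.7510 × 1.13 × 2.10 = 1.782 m³/s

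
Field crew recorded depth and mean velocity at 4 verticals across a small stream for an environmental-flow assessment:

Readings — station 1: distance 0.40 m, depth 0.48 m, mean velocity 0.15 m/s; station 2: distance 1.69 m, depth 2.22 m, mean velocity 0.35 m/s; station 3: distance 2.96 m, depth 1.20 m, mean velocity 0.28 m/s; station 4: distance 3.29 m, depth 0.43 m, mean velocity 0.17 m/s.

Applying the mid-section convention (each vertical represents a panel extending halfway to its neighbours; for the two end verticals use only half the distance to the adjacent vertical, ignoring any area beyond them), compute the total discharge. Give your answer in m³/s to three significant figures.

w_1 = (1.69 − 0.40)/2 = 0.645 m; q_1 = 0.15 × 0.48 × 0.645 = 0.04644 m³/s
w_2 = (2.96 − 0.40)/2 = 1.28 m; q_2 = 0.35 × 2.22 × 1.28 = 0.9946 m³/s
w_3 = (3.29 − 1.69)/2 = 0.8 m; q_3 = 0.28 × 1.20 × 0.8 = 0.2688 m³/s
w_4 = (3.29 − 2.96)/2 = 0.165 m; q_4 = 0.17 × 0.43 × 0.165 = 0.01206 m³/s
Q = Σ qᵢ = 1.322 m³/s

1.32 m³/s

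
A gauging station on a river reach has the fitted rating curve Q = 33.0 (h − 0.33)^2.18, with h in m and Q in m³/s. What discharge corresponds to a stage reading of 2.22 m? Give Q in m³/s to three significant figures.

132 m³/s

Q = 33.0 × (2.22 − 0.33)^2.18 = 33.0 × 1.89^2.18 = 132.2 m³/s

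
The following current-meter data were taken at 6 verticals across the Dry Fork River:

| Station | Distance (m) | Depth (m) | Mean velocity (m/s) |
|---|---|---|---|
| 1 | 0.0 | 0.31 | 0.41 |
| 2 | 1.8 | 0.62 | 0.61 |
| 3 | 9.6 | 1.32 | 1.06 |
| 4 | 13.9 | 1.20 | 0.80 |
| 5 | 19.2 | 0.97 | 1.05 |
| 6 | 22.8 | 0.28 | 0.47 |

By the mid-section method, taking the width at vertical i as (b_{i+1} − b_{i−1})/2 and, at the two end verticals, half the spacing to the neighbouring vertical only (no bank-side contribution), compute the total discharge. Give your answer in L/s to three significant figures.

w_1 = (1.8 − 0.0)/2 = 0.9 m; q_1 = 0.41 × 0.31 × 0.9 = 0.1144 m³/s
w_2 = (9.6 − 0.0)/2 = 4.8 m; q_2 = 0.61 × 0.62 × 4.8 = 1.815 m³/s
w_3 = (13.9 − 1.8)/2 = 6.05 m; q_3 = 1.06 × 1.32 × 6.05 = 8.465 m³/s
w_4 = (19.2 − 9.6)/2 = 4.8 m; q_4 = 0.80 × 1.20 × 4.8 = 4.608 m³/s
w_5 = (22.8 − 13.9)/2 = 4.45 m; q_5 = 1.05 × 0.97 × 4.45 = 4.532 m³/s
w_6 = (22.8 − 19.2)/2 = 1.8 m; q_6 = 0.47 × 0.28 × 1.8 = 0.2369 m³/s
Q = Σ qᵢ = 19.77 m³/s
= 19.77 × 1000 = 19770 L/s

19800 L/s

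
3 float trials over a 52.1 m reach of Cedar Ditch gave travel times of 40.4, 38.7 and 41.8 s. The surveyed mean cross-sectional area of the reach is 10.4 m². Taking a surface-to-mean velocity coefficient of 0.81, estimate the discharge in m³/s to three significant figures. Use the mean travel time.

10.9 m³/s

t̄ = (40.4 + 38.7 + 41.8) / 3 = 40.3 s
v_surface = L / t̄ = 52.1 / 40.3 = 1.293 m/s
v_mean = 0.81 × 1.293 = 1.047 m/s
Q = A × v_mean = 10.4 × 1.047 = 10.89 m³/s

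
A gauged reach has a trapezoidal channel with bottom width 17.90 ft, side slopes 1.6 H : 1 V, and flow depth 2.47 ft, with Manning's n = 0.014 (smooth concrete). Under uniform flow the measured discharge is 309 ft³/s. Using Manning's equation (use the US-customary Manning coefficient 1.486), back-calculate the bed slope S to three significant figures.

0.00117

A = (b + z·y)·y = (17.90 + 1.6×2.47)×2.47 = 53.97 ft²
P = b + 2y√(1+z²) = 17.90 + 2×2.47×√(1+1.6²) = 27.22 ft
R = A/P = 53.97/27.22 = 1.983 ft
S = (Q·n / (1.486·A·R^(2/3)))² = (309×0.014 / (1.486×53.97×1.578))² = 0.001168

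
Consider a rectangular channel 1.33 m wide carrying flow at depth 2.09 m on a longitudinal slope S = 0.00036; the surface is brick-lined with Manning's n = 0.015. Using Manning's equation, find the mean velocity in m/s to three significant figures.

0.802 m/s

A = b·y = 1.33 × 2.09 = 2.780 m²
P = b + 2y = 1.33 + 2×2.09 = 5.510 m
R = A/P = 2.780/5.510 = 0.5045 m
Q = (1/n)·A·R^(2/3)·S^(1/2) = (1/0.015) × 2.780 × 0.5045^(2/3) × 0.00036^(1/2) = 2.228 m³/s
V = Q/A = 2.228/2.780 = 0.8016 m/s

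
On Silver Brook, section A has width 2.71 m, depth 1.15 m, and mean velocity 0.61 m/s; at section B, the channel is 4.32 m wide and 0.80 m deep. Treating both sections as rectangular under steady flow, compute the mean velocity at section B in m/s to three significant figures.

Q = A₁V₁ = (2.71×1.15) × 0.61 = 1.901 m³/s
A₂ = 4.32 × 0.80 = 3.456 m²
V₂ = Q/A₂ = 1.901/3.456 = 0.5501 m/s

0.550 m/s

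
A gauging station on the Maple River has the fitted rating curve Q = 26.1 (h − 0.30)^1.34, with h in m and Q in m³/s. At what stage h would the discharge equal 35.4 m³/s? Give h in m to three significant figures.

1.56 m

h − h₀ = (Q/C)^(1/b) = (35.4/26.1)^(1/1.34) = 1.255 m
h = 0.30 + 1.255 = 1.555 m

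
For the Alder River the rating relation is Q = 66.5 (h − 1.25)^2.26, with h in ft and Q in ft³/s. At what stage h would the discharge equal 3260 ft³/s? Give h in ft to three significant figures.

6.85 ft

h − h₀ = (Q/C)^(1/b) = (3260/66.5)^(1/2.26) = 5.597 ft
h = 1.25 + 5.597 = 6.847 ft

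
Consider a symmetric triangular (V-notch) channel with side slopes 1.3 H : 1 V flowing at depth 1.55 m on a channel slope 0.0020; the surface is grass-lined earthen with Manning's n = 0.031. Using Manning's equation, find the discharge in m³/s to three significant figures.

A = z·y² = 1.3×1.55² = 3.123 m²
P = 2y√(1+z²) = 2×1.55×√(1+1.3²) = 5.084 m
R = A/P = 3.123/5.084 = 0.6143 m
Q = (1/n)·A·R^(2/3)·S^(1/2) = (1/0.031) × 3.123 × 0.6143^(2/3) × 0.0020^(1/2) = 3.256 m³/s

3.26 m³/s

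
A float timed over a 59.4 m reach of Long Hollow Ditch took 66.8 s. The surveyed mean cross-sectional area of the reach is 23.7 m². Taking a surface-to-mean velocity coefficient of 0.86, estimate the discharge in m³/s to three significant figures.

18.1 m³/s

v_surface = L / t̄ = 59.4 / 66.8 = 0.8892 m/s
v_mean = 0.86 × 0.8892 = 0.7647 m/s
Q = A × v_mean = 23.7 × 0.7647 = 18.12 m³/s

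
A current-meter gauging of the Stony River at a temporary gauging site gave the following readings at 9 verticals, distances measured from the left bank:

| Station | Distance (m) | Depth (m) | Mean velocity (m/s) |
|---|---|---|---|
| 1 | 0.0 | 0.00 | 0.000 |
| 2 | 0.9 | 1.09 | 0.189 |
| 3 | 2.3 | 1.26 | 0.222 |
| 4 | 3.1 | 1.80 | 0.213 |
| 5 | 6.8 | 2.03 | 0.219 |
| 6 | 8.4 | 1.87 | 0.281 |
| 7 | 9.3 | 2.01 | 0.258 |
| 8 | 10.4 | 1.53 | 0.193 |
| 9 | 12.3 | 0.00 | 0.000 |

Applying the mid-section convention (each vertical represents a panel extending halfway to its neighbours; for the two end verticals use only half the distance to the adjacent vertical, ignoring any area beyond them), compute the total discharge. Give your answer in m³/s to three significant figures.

4.20 m³/s

w_2 = (2.3 − 0.0)/2 = 1.15 m; q_2 = 0.189 × 1.09 × 1.15 = 0.2369 m³/s
w_3 = (3.1 − 0.9)/2 = 1.1 m; q_3 = 0.222 × 1.26 × 1.1 = 0.3077 m³/s
w_4 = (6.8 − 2.3)/2 = 2.25 m; q_4 = 0.213 × 1.80 × 2.25 = 0.8627 m³/s
w_5 = (8.4 − 3.1)/2 = 2.65 m; q_5 = 0.219 × 2.03 × 2.65 = 1.178 m³/s
w_6 = (9.3 − 6.8)/2 = 1.25 m; q_6 = 0.281 × 1.87 × 1.25 = 0.6568 m³/s
w_7 = (10.4 − 8.4)/2 = 1 m; q_7 = 0.258 × 2.01 × 1 = 0.5186 m³/s
w_8 = (12.3 − 9.3)/2 = 1.5 m; q_8 = 0.193 × 1.53 × 1.5 = 0.4429 m³/s
Stations 1, 9 contribute zero (depth or velocity is 0).
Q = Σ qᵢ = 4.204 m³/s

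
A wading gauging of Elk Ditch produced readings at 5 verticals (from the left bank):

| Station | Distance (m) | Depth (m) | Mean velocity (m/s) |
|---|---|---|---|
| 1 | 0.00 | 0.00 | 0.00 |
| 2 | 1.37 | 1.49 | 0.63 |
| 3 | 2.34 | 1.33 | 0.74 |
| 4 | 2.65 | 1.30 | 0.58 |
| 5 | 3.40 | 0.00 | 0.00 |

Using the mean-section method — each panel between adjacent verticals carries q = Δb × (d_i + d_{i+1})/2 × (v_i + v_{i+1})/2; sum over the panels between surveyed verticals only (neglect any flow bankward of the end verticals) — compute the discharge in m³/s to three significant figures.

1.67 m³/s

Panel 1-2: Δb = 1.37 m, d̄ = (0.00+1.49)/2 = 0.745, v̄ = (0.00+0.63)/2 = 0.315 → q = 1.37×0.745×0.315 = 0.3215 m³/s
Panel 2-3: Δb = 0.97 m, d̄ = (1.49+1.33)/2 = 1.41, v̄ = (0.63+0.74)/2 = 0.685 → q = 0.97×1.41×0.685 = 0.9369 m³/s
Panel 3-4: Δb = 0.31 m, d̄ = (1.33+1.30)/2 = 1.315, v̄ = (0.74+0.58)/2 = 0.66 → q = 0.31×1.315×0.66 = 0.2690 m³/s
Panel 4-5: Δb = 0.75 m, d̄ = (1.30+0.00)/2 = 0.65, v̄ = (0.58+0.00)/2 = 0.29 → q = 0.75×0.65×0.29 = 0.1414 m³/s
Q = Σ q = 1.669 m³/s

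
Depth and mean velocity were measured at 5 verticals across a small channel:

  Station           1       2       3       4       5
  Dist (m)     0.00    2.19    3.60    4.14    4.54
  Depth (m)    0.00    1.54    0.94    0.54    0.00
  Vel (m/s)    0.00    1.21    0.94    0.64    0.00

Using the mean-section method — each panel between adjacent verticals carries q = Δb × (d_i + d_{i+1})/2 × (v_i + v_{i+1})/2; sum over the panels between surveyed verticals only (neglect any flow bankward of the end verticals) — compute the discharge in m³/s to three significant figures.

3.25 m³/s

Panel 1-2: Δb = 2.19 m, d̄ = (0.00+1.54)/2 = 0.77, v̄ = (0.00+1.21)/2 = 0.605 → q = 2.19×0.77×0.605 = 1.020 m³/s
Panel 2-3: Δb = 1.41 m, d̄ = (1.54+0.94)/2 = 1.24, v̄ = (1.21+0.94)/2 = 1.075 → q = 1.41×1.24×1.075 = 1.880 m³/s
Panel 3-4: Δb = 0.54 m, d̄ = (0.94+0.54)/2 = 0.74, v̄ = (0.94+0.64)/2 = 0.79 → q = 0.54×0.74×0.79 = 0.3157 m³/s
Panel 4-5: Δb = 0.4 m, d̄ = (0.54+0.00)/2 = 0.27, v̄ = (0.64+0.00)/2 = 0.32 → q = 0.4×0.27×0.32 = 0.03456 m³/s
Q = Σ q = 3.250 m³/s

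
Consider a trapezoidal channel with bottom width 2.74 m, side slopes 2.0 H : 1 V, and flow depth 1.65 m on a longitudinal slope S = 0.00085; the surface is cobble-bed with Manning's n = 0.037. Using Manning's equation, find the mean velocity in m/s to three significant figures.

0.780 m/s

A = (b + z·y)·y = (2.74 + 2.0×1.65)×1.65 = 9.966 m²
P = b + 2y√(1+z²) = 2.74 + 2×1.65×√(1+2.0²) = 10.12 m
R = A/P = 9.966/10.12 = 0.9849 m
Q = (1/n)·A·R^(2/3)·S^(1/2) = (1/0.037) × 9.966 × 0.9849^(2/3) × 0.00085^(1/2) = 7.774 m³/s
V = Q/A = 7.774/9.966 = 0.7800 m/s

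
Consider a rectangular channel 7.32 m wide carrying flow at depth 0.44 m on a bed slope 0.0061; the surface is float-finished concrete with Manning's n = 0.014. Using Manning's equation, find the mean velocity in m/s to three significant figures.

A = b·y = 7.32 × 0.44 = 3.221 m²
P = b + 2y = 7.32 + 2×0.44 = 8.200 m
R = A/P = 3.221/8.200 = 0.3928 m
Q = (1/n)·A·R^(2/3)·S^(1/2) = (1/0.014) × 3.221 × 0.3928^(2/3) × 0.0061^(1/2) = 9.637 m³/s
V = Q/A = 9.637/3.221 = 2.992 m/s

2.99 m/s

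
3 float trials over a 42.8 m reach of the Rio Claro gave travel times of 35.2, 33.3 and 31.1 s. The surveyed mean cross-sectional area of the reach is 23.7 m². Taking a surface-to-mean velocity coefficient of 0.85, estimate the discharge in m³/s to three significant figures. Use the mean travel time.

t̄ = (35.2 + 33.3 + 31.1) / 3 = 33.2 s
v_surface = L / t̄ = 42.8 / 33.2 = 1.289 m/s
v_mean = 0.85 × 1.289 = 1.096 m/s
Q = A × v_mean = 23.7 × 1.096 = 25.97 m³/s

26.0 m³/s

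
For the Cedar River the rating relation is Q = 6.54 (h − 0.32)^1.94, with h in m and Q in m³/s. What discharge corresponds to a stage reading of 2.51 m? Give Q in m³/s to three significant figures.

29.9 m³/s

Q = 6.54 × (2.51 − 0.32)^1.94 = 6.54 × 2.19^1.94 = 29.93 m³/s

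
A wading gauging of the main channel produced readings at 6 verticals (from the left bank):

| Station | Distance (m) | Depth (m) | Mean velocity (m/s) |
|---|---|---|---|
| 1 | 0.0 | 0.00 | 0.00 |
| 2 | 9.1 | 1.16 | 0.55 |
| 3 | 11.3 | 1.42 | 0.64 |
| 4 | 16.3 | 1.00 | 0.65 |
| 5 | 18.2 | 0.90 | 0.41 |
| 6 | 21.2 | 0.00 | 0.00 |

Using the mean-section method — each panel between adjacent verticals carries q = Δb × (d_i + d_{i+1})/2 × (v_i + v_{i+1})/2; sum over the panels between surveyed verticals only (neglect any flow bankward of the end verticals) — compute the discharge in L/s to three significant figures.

Panel 1-2: Δb = 9.1 m, d̄ = (0.00+1.16)/2 = 0.58, v̄ = (0.00+0.55)/2 = 0.275 → q = 9.1×0.58×0.275 = 1.451 m³/s
Panel 2-3: Δb = 2.2 m, d̄ = (1.16+1.42)/2 = 1.29, v̄ = (0.55+0.64)/2 = 0.595 → q = 2.2×1.29×0.595 = 1.689 m³/s
Panel 3-4: Δb = 5 m, d̄ = (1.42+1.00)/2 = 1.21, v̄ = (0.64+0.65)/2 = 0.645 → q = 5×1.21×0.645 = 3.902 m³/s
Panel 4-5: Δb = 1.9 m, d̄ = (1.00+0.90)/2 = 0.95, v̄ = (0.65+0.41)/2 = 0.53 → q = 1.9×0.95×0.53 = 0.9567 m³/s
Panel 5-6: Δb = 3 m, d̄ = (0.90+0.00)/2 = 0.45, v̄ = (0.41+0.00)/2 = 0.205 → q = 3×0.45×0.205 = 0.2768 m³/s
Q = Σ q = 8.276 m³/s
= 8.276 × 1000 = 8276 L/s

8280 L/s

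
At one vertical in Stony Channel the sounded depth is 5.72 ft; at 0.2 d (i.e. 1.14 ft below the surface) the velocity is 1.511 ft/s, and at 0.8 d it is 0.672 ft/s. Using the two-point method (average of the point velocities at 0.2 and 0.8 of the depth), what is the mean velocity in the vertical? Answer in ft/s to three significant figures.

1.09 ft/s

v̄ = (1.511 + 0.672) / 2 = 1.092 ft/s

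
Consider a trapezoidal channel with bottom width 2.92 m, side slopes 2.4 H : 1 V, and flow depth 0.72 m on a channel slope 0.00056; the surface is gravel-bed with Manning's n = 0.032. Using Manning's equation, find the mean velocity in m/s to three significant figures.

A = (b + z·y)·y = (2.92 + 2.4×0.72)×0.72 = 3.347 m²
P = b + 2y√(1+z²) = 2.92 + 2×0.72×√(1+2.4²) = 6.664 m
R = A/P = 3.347/6.664 = 0.5022 m
Q = (1/n)·A·R^(2/3)·S^(1/2) = (1/0.032) × 3.347 × 0.5022^(2/3) × 0.00056^(1/2) = 1.564 m³/s
V = Q/A = 1.564/3.347 = 0.4672 m/s

0.467 m/s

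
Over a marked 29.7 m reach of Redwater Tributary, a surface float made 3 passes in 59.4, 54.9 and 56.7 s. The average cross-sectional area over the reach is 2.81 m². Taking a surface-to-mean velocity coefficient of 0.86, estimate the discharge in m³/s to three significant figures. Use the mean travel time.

t̄ = (59.4 + 54.9 + 56.7) / 3 = 57 s
v_surface = L / t̄ = 29.7 / 57 = 0.5211 m/s
v_mean = 0.86 × 0.5211 = 0.4481 m/s
Q = A × v_mean = 2.81 × 0.4481 = 1.259 m³/s

1.26 m³/s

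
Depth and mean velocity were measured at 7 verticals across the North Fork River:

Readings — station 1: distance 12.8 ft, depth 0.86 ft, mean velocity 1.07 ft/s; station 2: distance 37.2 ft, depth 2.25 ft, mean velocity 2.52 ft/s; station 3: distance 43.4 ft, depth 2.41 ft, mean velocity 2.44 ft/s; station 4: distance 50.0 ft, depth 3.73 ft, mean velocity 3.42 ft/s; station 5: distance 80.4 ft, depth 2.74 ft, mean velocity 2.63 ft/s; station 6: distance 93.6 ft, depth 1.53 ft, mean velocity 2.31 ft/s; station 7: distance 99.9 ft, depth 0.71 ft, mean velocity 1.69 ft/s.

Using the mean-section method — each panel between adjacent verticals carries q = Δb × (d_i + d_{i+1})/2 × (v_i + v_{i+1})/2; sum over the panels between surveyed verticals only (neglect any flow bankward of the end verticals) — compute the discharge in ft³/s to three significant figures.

Panel 1-2: Δb = 24.4 ft, d̄ = (0.86+2.25)/2 = 1.555, v̄ = (1.07+2.52)/2 = 1.795 → q = 24.4×1.555×1.795 = 68.11 ft³/s
Panel 2-3: Δb = 6.2 ft, d̄ = (2.25+2.41)/2 = 2.33, v̄ = (2.52+2.44)/2 = 2.48 → q = 6.2×2.33×2.48 = 35.83 ft³/s
Panel 3-4: Δb = 6.6 ft, d̄ = (2.41+3.73)/2 = 3.07, v̄ = (2.44+3.42)/2 = 2.93 → q = 6.6×3.07×2.93 = 59.37 ft³/s
Panel 4-5: Δb = 30.4 ft, d̄ = (3.73+2.74)/2 = 3.235, v̄ = (3.42+2.63)/2 = 3.025 → q = 30.4×3.235×3.025 = 297.5 ft³/s
Panel 5-6: Δb = 13.2 ft, d̄ = (2.74+1.53)/2 = 2.135, v̄ = (2.63+2.31)/2 = 2.47 → q = 13.2×2.135×2.47 = 69.61 ft³/s
Panel 6-7: Δb = 6.3 ft, d̄ = (1.53+0.71)/2 = 1.12, v̄ = (2.31+1.69)/2 = 2 → q = 6.3×1.12×2 = 14.11 ft³/s
Q = Σ q = 544.5 ft³/s

545 ft³/s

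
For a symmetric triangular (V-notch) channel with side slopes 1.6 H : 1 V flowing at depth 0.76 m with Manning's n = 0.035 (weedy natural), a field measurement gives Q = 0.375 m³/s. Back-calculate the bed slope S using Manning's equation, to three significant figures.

A = z·y² = 1.6×0.76² = 0.9242 m²
P = 2y√(1+z²) = 2×0.76×√(1+1.6²) = 2.868 m
R = A/P = 0.9242/2.868 = 0.3222 m
S = (Q·n / (1·A·R^(2/3)))² = (0.375×0.035 / (1×0.9242×0.4700))² = 0.0009130

0.000913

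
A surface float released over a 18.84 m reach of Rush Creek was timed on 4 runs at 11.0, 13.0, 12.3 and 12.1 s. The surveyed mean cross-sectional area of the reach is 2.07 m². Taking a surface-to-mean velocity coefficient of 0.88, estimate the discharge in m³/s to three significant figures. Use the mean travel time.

t̄ = (11.0 + 13.0 + 12.3 + 12.1) / 4 = 12.1 s
v_surface = L / t̄ = 18.84 / 12.1 = 1.557 m/s
v_mean = 0.88 × 1.557 = 1.370 m/s
Q = A × v_mean = 2.07 × 1.370 = 2.836 m³/s

2.84 m³/s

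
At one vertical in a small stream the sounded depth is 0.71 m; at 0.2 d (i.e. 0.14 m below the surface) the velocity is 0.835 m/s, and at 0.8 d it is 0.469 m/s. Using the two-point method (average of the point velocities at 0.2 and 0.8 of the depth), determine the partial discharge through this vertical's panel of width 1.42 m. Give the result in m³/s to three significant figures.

v̄ = (0.835 + 0.469) / 2 = 0.6520 m/s
q = v̄ × d × w = 0.6520 × 0.71 × 1.42 = 0.6573 m³/s

0.657 m³/s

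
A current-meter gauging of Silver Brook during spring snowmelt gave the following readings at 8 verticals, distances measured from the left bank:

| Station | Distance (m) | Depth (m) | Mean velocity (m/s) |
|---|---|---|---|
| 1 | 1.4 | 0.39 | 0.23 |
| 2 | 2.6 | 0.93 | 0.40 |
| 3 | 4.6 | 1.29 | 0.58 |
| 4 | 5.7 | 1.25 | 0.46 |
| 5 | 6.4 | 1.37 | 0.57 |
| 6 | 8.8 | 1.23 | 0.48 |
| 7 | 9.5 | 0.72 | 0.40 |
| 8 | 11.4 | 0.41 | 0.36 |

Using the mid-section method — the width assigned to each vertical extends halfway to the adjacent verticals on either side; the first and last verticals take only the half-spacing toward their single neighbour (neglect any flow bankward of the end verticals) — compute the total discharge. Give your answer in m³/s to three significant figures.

4.97 m³/s

w_1 = (2.6 − 1.4)/2 = 0.6 m; q_1 = 0.23 × 0.39 × 0.6 = 0.05382 m³/s
w_2 = (4.6 − 1.4)/2 = 1.6 m; q_2 = 0.40 × 0.93 × 1.6 = 0.5952 m³/s
w_3 = (5.7 − 2.6)/2 = 1.55 m; q_3 = 0.58 × 1.29 × 1.55 = 1.160 m³/s
w_4 = (6.4 − 4.6)/2 = 0.9 m; q_4 = 0.46 × 1.25 × 0.9 = 0.5175 m³/s
w_5 = (8.8 − 5.7)/2 = 1.55 m; q_5 = 0.57 × 1.37 × 1.55 = 1.210 m³/s
w_6 = (9.5 − 6.4)/2 = 1.55 m; q_6 = 0.48 × 1.23 × 1.55 = 0.9151 m³/s
w_7 = (11.4 − 8.8)/2 = 1.3 m; q_7 = 0.40 × 0.72 × 1.3 = 0.3744 m³/s
w_8 = (11.4 − 9.5)/2 = 0.95 m; q_8 = 0.36 × 0.41 × 0.95 = 0.1402 m³/s
Q = Σ qᵢ = 4.966 m³/s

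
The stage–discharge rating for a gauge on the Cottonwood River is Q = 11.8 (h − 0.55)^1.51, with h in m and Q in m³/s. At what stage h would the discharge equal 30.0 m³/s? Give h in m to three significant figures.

h − h₀ = (Q/C)^(1/b) = (30.0/11.8)^(1/1.51) = 1.855 m
h = 0.55 + 1.855 = 2.405 m

2.41 m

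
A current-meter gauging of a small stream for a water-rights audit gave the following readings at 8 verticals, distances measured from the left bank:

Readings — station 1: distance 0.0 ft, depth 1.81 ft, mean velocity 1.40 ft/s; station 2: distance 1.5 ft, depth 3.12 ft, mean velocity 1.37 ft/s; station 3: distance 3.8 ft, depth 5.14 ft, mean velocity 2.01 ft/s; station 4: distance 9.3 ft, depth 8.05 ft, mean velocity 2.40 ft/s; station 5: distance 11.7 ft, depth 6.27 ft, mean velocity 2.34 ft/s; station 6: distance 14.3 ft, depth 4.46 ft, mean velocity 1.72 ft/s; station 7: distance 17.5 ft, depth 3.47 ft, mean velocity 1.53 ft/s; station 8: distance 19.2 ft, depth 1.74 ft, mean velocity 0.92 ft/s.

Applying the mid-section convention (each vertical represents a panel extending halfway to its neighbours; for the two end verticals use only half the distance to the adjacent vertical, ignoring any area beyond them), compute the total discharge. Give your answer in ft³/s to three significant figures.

200 ft³/s

w_1 = (1.5 − 0.0)/2 = 0.75 ft; q_1 = 1.40 × 1.81 × 0.75 = 1.901 ft³/s
w_2 = (3.8 − 0.0)/2 = 1.9 ft; q_2 = 1.37 × 3.12 × 1.9 = 8.121 ft³/s
w_3 = (9.3 − 1.5)/2 = 3.9 ft; q_3 = 2.01 × 5.14 × 3.9 = 40.29 ft³/s
w_4 = (11.7 − 3.8)/2 = 3.95 ft; q_4 = 2.40 × 8.05 × 3.95 = 76.31 ft³/s
w_5 = (14.3 − 9.3)/2 = 2.5 ft; q_5 = 2.34 × 6.27 × 2.5 = 36.68 ft³/s
w_6 = (17.5 − 11.7)/2 = 2.9 ft; q_6 = 1.72 × 4.46 × 2.9 = 22.25 ft³/s
w_7 = (19.2 − 14.3)/2 = 2.45 ft; q_7 = 1.53 × 3.47 × 2.45 = 13.01 ft³/s
w_8 = (19.2 − 17.5)/2 = 0.85 ft; q_8 = 0.92 × 1.74 × 0.85 = 1.361 ft³/s
Q = Σ qᵢ = 199.9 ft³/s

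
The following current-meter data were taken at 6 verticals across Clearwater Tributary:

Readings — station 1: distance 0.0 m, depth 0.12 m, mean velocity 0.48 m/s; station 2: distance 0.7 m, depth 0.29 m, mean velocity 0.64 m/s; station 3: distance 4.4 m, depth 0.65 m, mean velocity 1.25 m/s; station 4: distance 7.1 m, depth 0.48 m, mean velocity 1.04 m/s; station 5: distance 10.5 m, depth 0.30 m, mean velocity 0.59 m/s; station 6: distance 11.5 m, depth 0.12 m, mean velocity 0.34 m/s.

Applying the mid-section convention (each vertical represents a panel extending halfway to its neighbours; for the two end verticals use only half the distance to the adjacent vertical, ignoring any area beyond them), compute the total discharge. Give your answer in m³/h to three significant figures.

17900 m³/h

w_1 = (0.7 − 0.0)/2 = 0.35 m; q_1 = 0.48 × 0.12 × 0.35 = 0.02016 m³/s
w_2 = (4.4 − 0.0)/2 = 2.2 m; q_2 = 0.64 × 0.29 × 2.2 = 0.4083 m³/s
w_3 = (7.1 − 0.7)/2 = 3.2 m; q_3 = 1.25 × 0.65 × 3.2 = 2.600 m³/s
w_4 = (10.5 − 4.4)/2 = 3.05 m; q_4 = 1.04 × 0.48 × 3.05 = 1.523 m³/s
w_5 = (11.5 − 7.1)/2 = 2.2 m; q_5 = 0.59 × 0.30 × 2.2 = 0.3894 m³/s
w_6 = (11.5 − 10.5)/2 = 0.5 m; q_6 = 0.34 × 0.12 × 0.5 = 0.02040 m³/s
Q = Σ qᵢ = 4.961 m³/s
= 4.961 × 3600 = 17860 m³/h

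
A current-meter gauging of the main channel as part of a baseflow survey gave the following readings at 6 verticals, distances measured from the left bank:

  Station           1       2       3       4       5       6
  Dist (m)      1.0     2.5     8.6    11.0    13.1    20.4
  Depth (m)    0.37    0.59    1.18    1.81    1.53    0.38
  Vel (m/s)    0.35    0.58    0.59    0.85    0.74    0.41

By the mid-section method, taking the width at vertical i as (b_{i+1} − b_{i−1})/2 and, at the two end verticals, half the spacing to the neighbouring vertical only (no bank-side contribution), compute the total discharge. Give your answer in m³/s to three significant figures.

w_1 = (2.5 − 1.0)/2 = 0.75 m; q_1 = 0.35 × 0.37 × 0.75 = 0.09713 m³/s
w_2 = (8.6 − 1.0)/2 = 3.8 m; q_2 = 0.58 × 0.59 × 3.8 = 1.300 m³/s
w_3 = (11.0 − 2.5)/2 = 4.25 m; q_3 = 0.59 × 1.18 × 4.25 = 2.959 m³/s
w_4 = (13.1 − 8.6)/2 = 2.25 m; q_4 = 0.85 × 1.81 × 2.25 = 3.462 m³/s
w_5 = (20.4 − 11.0)/2 = 4.7 m; q_5 = 0.74 × 1.53 × 4.7 = 5.321 m³/s
w_6 = (20.4 − 13.1)/2 = 3.65 m; q_6 = 0.41 × 0.38 × 3.65 = 0.5687 m³/s
Q = Σ qᵢ = 13.71 m³/s

13.7 m³/s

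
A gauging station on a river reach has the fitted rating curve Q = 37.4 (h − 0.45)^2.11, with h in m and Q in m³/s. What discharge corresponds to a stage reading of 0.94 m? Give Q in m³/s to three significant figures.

Q = 37.4 × (0.94 − 0.45)^2.11 = 37.4 × 0.49^2.11 = 8.302 m³/s

8.30 m³/s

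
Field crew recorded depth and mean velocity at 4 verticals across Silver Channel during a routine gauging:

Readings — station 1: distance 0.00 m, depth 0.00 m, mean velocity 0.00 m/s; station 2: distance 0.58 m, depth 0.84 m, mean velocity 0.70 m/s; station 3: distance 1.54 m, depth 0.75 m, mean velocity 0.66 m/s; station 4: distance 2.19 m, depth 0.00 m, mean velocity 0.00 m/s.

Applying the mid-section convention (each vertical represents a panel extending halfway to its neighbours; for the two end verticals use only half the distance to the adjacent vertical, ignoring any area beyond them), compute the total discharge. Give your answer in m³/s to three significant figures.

w_2 = (1.54 − 0.00)/2 = 0.77 m; q_2 = 0.70 × 0.84 × 0.77 = 0.4528 m³/s
w_3 = (2.19 − 0.58)/2 = 0.805 m; q_3 = 0.66 × 0.75 × 0.805 = 0.3985 m³/s
Stations 1, 4 contribute zero (depth or velocity is 0).
Q = Σ qᵢ = 0.8512 m³/s

0.851 m³/s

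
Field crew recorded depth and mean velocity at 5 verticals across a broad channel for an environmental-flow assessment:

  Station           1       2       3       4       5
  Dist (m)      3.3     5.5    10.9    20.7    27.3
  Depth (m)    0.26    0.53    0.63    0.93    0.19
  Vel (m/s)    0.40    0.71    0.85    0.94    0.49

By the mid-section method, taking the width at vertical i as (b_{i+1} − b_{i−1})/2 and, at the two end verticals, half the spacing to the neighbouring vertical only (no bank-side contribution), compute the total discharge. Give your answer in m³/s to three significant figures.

13.1 m³/s

w_1 = (5.5 − 3.3)/2 = 1.1 m; q_1 = 0.40 × 0.26 × 1.1 = 0.1144 m³/s
w_2 = (10.9 − 3.3)/2 = 3.8 m; q_2 = 0.71 × 0.53 × 3.8 = 1.430 m³/s
w_3 = (20.7 − 5.5)/2 = 7.6 m; q_3 = 0.85 × 0.63 × 7.6 = 4.070 m³/s
w_4 = (27.3 − 10.9)/2 = 8.2 m; q_4 = 0.94 × 0.93 × 8.2 = 7.168 m³/s
w_5 = (27.3 − 20.7)/2 = 3.3 m; q_5 = 0.49 × 0.19 × 3.3 = 0.3072 m³/s
Q = Σ qᵢ = 13.09 m³/s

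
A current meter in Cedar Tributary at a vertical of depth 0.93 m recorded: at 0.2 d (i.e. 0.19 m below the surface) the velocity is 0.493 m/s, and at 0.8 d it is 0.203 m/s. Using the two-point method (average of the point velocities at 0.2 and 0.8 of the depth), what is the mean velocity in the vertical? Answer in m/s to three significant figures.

0.348 m/s

v̄ = (0.493 + 0.203) / 2 = 0.3480 m/s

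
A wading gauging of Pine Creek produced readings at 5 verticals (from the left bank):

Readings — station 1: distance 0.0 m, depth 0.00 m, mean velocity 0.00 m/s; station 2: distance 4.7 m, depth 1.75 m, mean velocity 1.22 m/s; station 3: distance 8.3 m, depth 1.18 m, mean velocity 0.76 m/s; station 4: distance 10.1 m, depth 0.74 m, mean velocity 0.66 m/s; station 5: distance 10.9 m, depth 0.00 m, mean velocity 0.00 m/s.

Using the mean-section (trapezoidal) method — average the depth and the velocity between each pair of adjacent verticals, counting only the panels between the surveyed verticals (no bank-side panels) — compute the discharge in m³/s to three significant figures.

9.05 m³/s

Panel 1-2: Δb = 4.7 m, d̄ = (0.00+1.75)/2 = 0.875, v̄ = (0.00+1.22)/2 = 0.61 → q = 4.7×0.875×0.61 = 2.509 m³/s
Panel 2-3: Δb = 3.6 m, d̄ = (1.75+1.18)/2 = 1.465, v̄ = (1.22+0.76)/2 = 0.99 → q = 3.6×1.465×0.99 = 5.221 m³/s
Panel 3-4: Δb = 1.8 m, d̄ = (1.18+0.74)/2 = 0.96, v̄ = (0.76+0.66)/2 = 0.71 → q = 1.8×0.96×0.71 = 1.227 m³/s
Panel 4-5: Δb = 0.8 m, d̄ = (0.74+0.00)/2 = 0.37, v̄ = (0.66+0.00)/2 = 0.33 → q = 0.8×0.37×0.33 = 0.09768 m³/s
Q = Σ q = 9.054 m³/s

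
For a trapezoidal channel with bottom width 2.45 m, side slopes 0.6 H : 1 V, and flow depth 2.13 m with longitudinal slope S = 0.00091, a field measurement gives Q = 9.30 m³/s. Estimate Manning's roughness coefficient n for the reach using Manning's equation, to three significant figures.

A = (b + z·y)·y = (2.45 + 0.6×2.13)×2.13 = 7.941 m²
P = b + 2y√(1+z²) = 2.45 + 2×2.13×√(1+0.6²) = 7.418 m
R = A/P = 7.941/7.418 = 1.070 m
n = (1/Q)·A·R^(2/3)·S^(1/2) = (1/9.30) × 7.941 × 1.046 × 0.03017 = 0.02695

0.0270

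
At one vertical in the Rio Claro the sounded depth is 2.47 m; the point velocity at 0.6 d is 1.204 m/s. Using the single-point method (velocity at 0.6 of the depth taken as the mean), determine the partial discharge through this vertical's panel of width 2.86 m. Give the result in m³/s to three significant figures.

8.51 m³/s

v̄ = v₀.₆ = 1.204 m/s
q = v̄ × d × w = 1.204 × 2.47 × 2.86 = 8.505 m³/s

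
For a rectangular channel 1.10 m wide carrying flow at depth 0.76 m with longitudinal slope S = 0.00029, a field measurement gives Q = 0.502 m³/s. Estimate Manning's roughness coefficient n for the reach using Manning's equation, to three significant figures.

A = b·y = 1.10 × 0.76 = 0.8360 m²
P = b + 2y = 1.10 + 2×0.76 = 2.620 m
R = A/P = 0.8360/2.620 = 0.3191 m
n = (1/Q)·A·R^(2/3)·S^(1/2) = (1/0.502) × 0.8360 × 0.4669 × 0.01703 = 0.01324

0.0132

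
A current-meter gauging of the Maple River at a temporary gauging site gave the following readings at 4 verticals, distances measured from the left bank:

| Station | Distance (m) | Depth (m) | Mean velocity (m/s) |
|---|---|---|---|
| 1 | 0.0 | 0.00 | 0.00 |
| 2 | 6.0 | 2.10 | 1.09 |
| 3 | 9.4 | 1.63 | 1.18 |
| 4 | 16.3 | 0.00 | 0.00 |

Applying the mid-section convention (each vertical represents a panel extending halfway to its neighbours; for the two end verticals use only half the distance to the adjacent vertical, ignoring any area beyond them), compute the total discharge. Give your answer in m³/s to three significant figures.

w_2 = (9.4 − 0.0)/2 = 4.7 m; q_2 = 1.09 × 2.10 × 4.7 = 10.76 m³/s
w_3 = (16.3 − 6.0)/2 = 5.15 m; q_3 = 1.18 × 1.63 × 5.15 = 9.906 m³/s
Stations 1, 4 contribute zero (depth or velocity is 0).
Q = Σ qᵢ = 20.66 m³/s

20.7 m³/s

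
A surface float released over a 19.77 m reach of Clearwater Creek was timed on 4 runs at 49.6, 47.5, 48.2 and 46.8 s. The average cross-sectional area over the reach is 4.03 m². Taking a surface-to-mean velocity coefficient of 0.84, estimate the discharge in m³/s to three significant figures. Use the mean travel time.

1.39 m³/s

t̄ = (49.6 + 47.5 + 48.2 + 46.8) / 4 = 48.025 s
v_surface = L / t̄ = 19.77 / 48.025 = 0.4117 m/s
v_mean = 0.84 × 0.4117 = 0.3458 m/s
Q = A × v_mean = 4.03 × 0.3458 = 1.394 m³/s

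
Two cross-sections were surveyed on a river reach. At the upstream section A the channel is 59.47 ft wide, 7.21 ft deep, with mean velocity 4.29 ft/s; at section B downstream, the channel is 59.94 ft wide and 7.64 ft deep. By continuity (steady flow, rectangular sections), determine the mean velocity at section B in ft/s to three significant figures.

Q = A₁V₁ = (59.47×7.21) × 4.29 = 1839 ft³/s
A₂ = 59.94 × 7.64 = 457.9 ft²
V₂ = Q/A₂ = 1839/457.9 = 4.017 ft/s

4.02 ft/s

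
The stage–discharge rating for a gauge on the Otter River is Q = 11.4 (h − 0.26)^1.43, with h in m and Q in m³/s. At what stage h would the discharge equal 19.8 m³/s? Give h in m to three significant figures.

h − h₀ = (Q/C)^(1/b) = (19.8/11.4)^(1/1.43) = 1.471 m
h = 0.26 + 1.471 = 1.731 m

1.73 m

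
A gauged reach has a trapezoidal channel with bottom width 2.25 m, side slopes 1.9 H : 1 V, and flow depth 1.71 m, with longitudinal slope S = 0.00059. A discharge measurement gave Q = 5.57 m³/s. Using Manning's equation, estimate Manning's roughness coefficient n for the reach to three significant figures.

A = (b + z·y)·y = (2.25 + 1.9×1.71)×1.71 = 9.403 m²
P = b + 2y√(1+z²) = 2.25 + 2×1.71×√(1+1.9²) = 9.593 m
R = A/P = 9.403/9.593 = 0.9802 m
n = (1/Q)·A·R^(2/3)·S^(1/2) = (1/5.57) × 9.403 × 0.9868 × 0.02429 = 0.04046

0.0405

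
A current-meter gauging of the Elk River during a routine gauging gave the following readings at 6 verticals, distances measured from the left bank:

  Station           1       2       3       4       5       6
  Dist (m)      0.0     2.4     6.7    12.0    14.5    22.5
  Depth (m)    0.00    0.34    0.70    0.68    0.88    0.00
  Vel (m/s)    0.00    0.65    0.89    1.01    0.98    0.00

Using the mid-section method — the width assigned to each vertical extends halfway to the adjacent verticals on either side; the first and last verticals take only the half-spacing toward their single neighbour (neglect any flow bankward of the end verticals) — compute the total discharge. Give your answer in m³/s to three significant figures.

w_2 = (6.7 − 0.0)/2 = 3.35 m; q_2 = 0.65 × 0.34 × 3.35 = 0.7404 m³/s
w_3 = (12.0 − 2.4)/2 = 4.8 m; q_3 = 0.89 × 0.70 × 4.8 = 2.990 m³/s
w_4 = (14.5 − 6.7)/2 = 3.9 m; q_4 = 1.01 × 0.68 × 3.9 = 2.679 m³/s
w_5 = (22.5 − 12.0)/2 = 5.25 m; q_5 = 0.98 × 0.88 × 5.25 = 4.528 m³/s
Stations 1, 6 contribute zero (depth or velocity is 0).
Q = Σ qᵢ = 10.94 m³/s

10.9 m³/s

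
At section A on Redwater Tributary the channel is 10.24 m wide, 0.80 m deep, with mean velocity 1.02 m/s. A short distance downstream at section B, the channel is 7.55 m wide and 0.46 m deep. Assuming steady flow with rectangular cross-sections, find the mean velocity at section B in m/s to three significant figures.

2.41 m/s

Q = A₁V₁ = (10.24×0.80) × 1.02 = 8.356 m³/s
A₂ = 7.55 × 0.46 = 3.473 m²
V₂ = Q/A₂ = 8.356/3.473 = 2.406 m/s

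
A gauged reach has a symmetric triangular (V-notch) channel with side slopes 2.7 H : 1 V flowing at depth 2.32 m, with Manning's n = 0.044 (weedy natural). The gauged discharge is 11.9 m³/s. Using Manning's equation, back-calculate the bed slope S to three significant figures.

0.00116

A = z·y² = 2.7×2.32² = 14.53 m²
P = 2y√(1+z²) = 2×2.32×√(1+2.7²) = 13.36 m
R = A/P = 14.53/13.36 = 1.088 m
S = (Q·n / (1·A·R^(2/3)))² = (11.9×0.044 / (1×14.53×1.058))² = 0.001160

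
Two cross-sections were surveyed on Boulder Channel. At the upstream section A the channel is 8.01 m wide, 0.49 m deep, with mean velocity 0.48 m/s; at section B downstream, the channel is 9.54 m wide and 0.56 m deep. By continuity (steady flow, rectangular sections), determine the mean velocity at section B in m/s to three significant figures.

Q = A₁V₁ = (8.01×0.49) × 0.48 = 1.884 m³/s
A₂ = 9.54 × 0.56 = 5.342 m²
V₂ = Q/A₂ = 1.884/5.342 = 0.3526 m/s

0.353 m/s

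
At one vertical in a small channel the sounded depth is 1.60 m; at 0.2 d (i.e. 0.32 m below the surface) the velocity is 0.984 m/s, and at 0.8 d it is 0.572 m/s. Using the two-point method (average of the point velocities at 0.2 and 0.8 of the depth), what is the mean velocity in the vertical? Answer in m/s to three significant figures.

v̄ = (0.984 + 0.572) / 2 = 0.7780 m/s

0.778 m/s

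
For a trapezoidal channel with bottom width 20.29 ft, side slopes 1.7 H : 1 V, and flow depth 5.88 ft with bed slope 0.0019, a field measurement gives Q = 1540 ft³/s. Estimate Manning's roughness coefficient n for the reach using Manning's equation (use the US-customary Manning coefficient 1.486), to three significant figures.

0.0192

A = (b + z·y)·y = (20.29 + 1.7×5.88)×5.88 = 178.1 ft²
P = b + 2y√(1+z²) = 20.29 + 2×5.88×√(1+1.7²) = 43.48 ft
R = A/P = 178.1/43.48 = 4.095 ft
n = (1.486/Q)·A·R^(2/3)·S^(1/2) = (1.486/1540) × 178.1 × 2.560 × 0.04359 = 0.01917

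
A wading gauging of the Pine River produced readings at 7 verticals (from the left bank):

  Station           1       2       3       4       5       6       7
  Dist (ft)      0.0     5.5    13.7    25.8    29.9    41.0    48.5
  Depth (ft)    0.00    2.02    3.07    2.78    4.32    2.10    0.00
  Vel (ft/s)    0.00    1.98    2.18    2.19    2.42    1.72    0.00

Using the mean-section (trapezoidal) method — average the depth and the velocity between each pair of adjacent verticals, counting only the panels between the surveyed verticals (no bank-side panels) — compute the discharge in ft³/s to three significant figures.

240 ft³/s

Panel 1-2: Δb = 5.5 ft, d̄ = (0.00+2.02)/2 = 1.01, v̄ = (0.00+1.98)/2 = 0.99 → q = 5.5×1.01×0.99 = 5.499 ft³/s
Panel 2-3: Δb = 8.2 ft, d̄ = (2.02+3.07)/2 = 2.545, v̄ = (1.98+2.18)/2 = 2.08 → q = 8.2×2.545×2.08 = 43.41 ft³/s
Panel 3-4: Δb = 12.1 ft, d̄ = (3.07+2.78)/2 = 2.925, v̄ = (2.18+2.19)/2 = 2.185 → q = 12.1×2.925×2.185 = 77.33 ft³/s
Panel 4-5: Δb = 4.1 ft, d̄ = (2.78+4.32)/2 = 3.55, v̄ = (2.19+2.42)/2 = 2.305 → q = 4.1×3.55×2.305 = 33.55 ft³/s
Panel 5-6: Δb = 11.1 ft, d̄ = (4.32+2.10)/2 = 3.21, v̄ = (2.42+1.72)/2 = 2.07 → q = 11.1×3.21×2.07 = 73.76 ft³/s
Panel 6-7: Δb = 7.5 ft, d̄ = (2.10+0.00)/2 = 1.05, v̄ = (1.72+0.00)/2 = 0.86 → q = 7.5×1.05×0.86 = 6.773 ft³/s
Q = Σ q = 240.3 ft³/s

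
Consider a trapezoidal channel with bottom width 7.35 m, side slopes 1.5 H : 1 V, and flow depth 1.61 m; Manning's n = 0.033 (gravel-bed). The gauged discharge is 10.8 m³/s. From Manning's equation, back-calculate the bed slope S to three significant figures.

A = (b + z·y)·y = (7.35 + 1.5×1.61)×1.61 = 15.72 m²
P = b + 2y√(1+z²) = 7.35 + 2×1.61×√(1+1.5²) = 13.15 m
R = A/P = 15.72/13.15 = 1.195 m
S = (Q·n / (1·A·R^(2/3)))² = (10.8×0.033 / (1×15.72×1.126))² = 0.0004052

0.000405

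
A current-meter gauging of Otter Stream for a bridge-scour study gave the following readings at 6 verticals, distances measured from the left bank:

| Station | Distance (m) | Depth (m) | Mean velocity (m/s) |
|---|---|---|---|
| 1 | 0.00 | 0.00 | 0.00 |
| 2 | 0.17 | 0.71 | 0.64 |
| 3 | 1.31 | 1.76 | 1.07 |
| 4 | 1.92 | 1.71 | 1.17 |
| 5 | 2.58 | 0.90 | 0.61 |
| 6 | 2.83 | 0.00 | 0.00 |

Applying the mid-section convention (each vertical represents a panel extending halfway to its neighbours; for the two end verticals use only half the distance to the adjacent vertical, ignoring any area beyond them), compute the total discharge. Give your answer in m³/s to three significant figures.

3.47 m³/s

w_2 = (1.31 − 0.00)/2 = 0.655 m; q_2 = 0.64 × 0.71 × 0.655 = 0.2976 m³/s
w_3 = (1.92 − 0.17)/2 = 0.875 m; q_3 = 1.07 × 1.76 × 0.875 = 1.648 m³/s
w_4 = (2.58 − 1.31)/2 = 0.635 m; q_4 = 1.17 × 1.71 × 0.635 = 1.270 m³/s
w_5 = (2.83 − 1.92)/2 = 0.455 m; q_5 = 0.61 × 0.90 × 0.455 = 0.2498 m³/s
Stations 1, 6 contribute zero (depth or velocity is 0).
Q = Σ qᵢ = 3.466 m³/s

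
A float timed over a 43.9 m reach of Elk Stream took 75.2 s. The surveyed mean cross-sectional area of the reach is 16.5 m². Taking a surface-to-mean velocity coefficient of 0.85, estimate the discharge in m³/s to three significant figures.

8.19 m³/s

v_surface = L / t̄ = 43.9 / 75.2 = 0.5838 m/s
v_mean = 0.85 × 0.5838 = 0.4962 m/s
Q = A × v_mean = 16.5 × 0.4962 = 8.187 m³/s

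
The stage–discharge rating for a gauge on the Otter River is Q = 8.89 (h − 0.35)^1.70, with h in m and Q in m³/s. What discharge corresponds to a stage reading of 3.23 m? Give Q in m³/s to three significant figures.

Q = 8.89 × (3.23 − 0.35)^1.70 = 8.89 × 2.88^1.70 = 53.69 m³/s

53.7 m³/s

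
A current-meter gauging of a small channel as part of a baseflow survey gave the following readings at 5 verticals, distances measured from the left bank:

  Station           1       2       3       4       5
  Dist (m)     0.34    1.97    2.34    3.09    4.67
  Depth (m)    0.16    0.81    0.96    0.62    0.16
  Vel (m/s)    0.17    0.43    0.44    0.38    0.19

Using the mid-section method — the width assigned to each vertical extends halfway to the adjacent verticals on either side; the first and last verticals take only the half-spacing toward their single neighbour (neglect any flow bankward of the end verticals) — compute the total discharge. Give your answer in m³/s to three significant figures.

w_1 = (1.97 − 0.34)/2 = 0.815 m; q_1 = 0.17 × 0.16 × 0.815 = 0.02217 m³/s
w_2 = (2.34 − 0.34)/2 = 1 m; q_2 = 0.43 × 0.81 × 1 = 0.3483 m³/s
w_3 = (3.09 − 1.97)/2 = 0.56 m; q_3 = 0.44 × 0.96 × 0.56 = 0.2365 m³/s
w_4 = (4.67 − 2.34)/2 = 1.165 m; q_4 = 0.38 × 0.62 × 1.165 = 0.2745 m³/s
w_5 = (4.67 − 3.09)/2 = 0.79 m; q_5 = 0.19 × 0.16 × 0.79 = 0.02402 m³/s
Q = Σ qᵢ = 0.9055 m³/s

0.906 m³/s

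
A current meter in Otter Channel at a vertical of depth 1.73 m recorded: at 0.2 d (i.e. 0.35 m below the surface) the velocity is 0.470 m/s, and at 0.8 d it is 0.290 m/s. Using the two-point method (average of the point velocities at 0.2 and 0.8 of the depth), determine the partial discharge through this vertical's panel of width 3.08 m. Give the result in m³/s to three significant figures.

v̄ = (0.470 + 0.290) / 2 = 0.3800 m/s
q = v̄ × d × w = 0.3800 × 1.73 × 3.08 = 2.025 m³/s

2.02 m³/s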